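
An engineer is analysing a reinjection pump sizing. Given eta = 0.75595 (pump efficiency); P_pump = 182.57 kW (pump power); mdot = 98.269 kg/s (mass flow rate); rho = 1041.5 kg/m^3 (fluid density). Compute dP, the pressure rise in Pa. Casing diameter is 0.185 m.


dP = P_pump * rho * eta / mdot
dP = 182.57 * 1041.5 * 0.75595 / 98.269
dP = 1462.734 kPa
Convert: 1462.734 kPa * 1000.0 = 1.4627e+06 Pa
dP = 1.4627e+06 Pa


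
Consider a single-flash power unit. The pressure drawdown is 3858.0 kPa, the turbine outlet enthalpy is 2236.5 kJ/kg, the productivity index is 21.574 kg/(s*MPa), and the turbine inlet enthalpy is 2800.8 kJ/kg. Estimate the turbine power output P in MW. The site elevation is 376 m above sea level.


Step 1: mdot = PI * dP / 1000 = 21.574 * 3858.0 / 1000 = 83.23249 kg/s
Step 2: P = mdot*(h_in - h_out)/1000 = 83.23249*(2800.8 - 2236.5)/1000 = 46.968 MW
P = 46.968 MW


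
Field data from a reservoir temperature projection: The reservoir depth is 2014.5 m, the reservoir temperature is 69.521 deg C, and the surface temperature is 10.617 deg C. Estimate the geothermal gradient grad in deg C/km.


grad = (T_res - T_surf) / d * 1000
grad = (69.521 - 10.617) / 2014.5 * 1000
grad = 29.240 deg C/km


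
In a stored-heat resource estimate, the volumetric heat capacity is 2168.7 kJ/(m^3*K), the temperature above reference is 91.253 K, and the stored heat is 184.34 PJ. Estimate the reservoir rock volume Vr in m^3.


Vr = Q_s * 1e12 / (rhoc * dT)
Vr = 184.34 * 1e12 / (2168.7 * 91.253)
Vr = 9.3148e+08 m^3


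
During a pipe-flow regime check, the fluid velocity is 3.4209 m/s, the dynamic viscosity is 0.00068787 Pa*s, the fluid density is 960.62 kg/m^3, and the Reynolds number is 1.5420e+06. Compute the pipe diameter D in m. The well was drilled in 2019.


D = Re * mu / (rho * vel)
D = 1.5420e+06 * 0.00068787 / (960.62 * 3.4209)
D = 0.32277 m


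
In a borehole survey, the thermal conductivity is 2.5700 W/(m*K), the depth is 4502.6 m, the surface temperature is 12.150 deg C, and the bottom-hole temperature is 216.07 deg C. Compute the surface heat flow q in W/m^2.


Step 1: grad = (T_d - T_surf)/d * 1000 = (216.07 - 12.15)/4502.6 * 1000 = 45.28939 deg C/km
Step 2: q = k * grad / 1000 = 2.57 * 45.28939 / 1000 = 0.11639 W/m^2
q = 0.11639 W/m^2


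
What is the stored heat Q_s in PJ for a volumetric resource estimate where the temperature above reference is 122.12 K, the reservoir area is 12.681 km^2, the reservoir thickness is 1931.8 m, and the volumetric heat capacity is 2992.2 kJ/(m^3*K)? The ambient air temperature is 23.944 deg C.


Step 1: Vr = A*1e6*hr = 12.681*1e6*1931.8 = 2.449716e+10 m^3
Step 2: Q_s = Vr*rhoc*dT/1e12 = 2.449716e+10*2992.2*122.12/1e12 = 8951.4 PJ
Q_s = 8951.4 PJ


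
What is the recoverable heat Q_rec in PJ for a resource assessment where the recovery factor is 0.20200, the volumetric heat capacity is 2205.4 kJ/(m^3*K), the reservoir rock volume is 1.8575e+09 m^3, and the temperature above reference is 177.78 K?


Step 1: Q_s = Vr*rhoc*dT/1e12 = 1.8575e+09*2205.4*177.78/1e12 = 728.2812 PJ
Step 2: Q_rec = Q_s * RF = 728.2812 * 0.202 = 147.11 PJ
Q_rec = 147.11 PJ


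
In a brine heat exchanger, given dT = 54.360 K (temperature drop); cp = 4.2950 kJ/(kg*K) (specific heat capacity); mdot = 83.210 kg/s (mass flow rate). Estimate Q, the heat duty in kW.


Q = mdot * cp * dT / 1000
Q = 83.210 * 4.2950 * 54.360 / 1000
Q = 19.42755 MW
Convert: 19.42755 MW * 1000.0 = 19428 kW
Q = 19428 kW


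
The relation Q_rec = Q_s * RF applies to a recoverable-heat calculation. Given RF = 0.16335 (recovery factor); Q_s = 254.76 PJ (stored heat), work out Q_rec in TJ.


Q_rec = Q_s * RF
Q_rec = 254.76 * 0.16335
Q_rec = 41.61505 PJ
Convert: 41.61505 PJ * 1000.0 = 41615 TJ
Q_rec = 41615 TJ


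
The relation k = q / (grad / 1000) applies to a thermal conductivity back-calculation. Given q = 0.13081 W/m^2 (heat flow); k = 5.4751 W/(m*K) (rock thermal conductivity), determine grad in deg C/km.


grad = q / k * 1000
grad = 0.13081 / 5.4751 * 1000
grad = 23.892 deg C/km


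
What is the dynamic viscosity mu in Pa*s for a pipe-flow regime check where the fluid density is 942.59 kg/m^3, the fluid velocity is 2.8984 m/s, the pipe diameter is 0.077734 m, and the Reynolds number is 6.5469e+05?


mu = rho * vel * D / Re
mu = 942.59 * 2.8984 * 0.077734 / 6.5469e+05
mu = 0.00032438 Pa*s


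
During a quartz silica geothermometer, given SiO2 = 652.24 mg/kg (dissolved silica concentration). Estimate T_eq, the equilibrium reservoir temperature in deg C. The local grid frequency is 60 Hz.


T_eq = 1309 / (5.19 - log10(SiO2)) - 273.15
T_eq = 1309 / (5.19 - log10(652.24)) - 273.15
T_eq = 277.87 deg C


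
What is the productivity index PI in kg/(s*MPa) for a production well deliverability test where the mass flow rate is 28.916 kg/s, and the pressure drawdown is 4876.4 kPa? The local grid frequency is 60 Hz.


PI = mdot * 1000 / dP
PI = 28.916 * 1000 / 4876.4
PI = 5.9298 kg/(s*MPa)


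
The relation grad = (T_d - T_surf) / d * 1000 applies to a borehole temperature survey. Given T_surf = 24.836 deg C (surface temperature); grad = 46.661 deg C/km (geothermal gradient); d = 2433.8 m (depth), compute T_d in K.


T_d = T_surf + grad * d / 1000
T_d = 24.836 + 46.661 * 2433.8 / 1000
T_d = 138.3995 deg C
Convert to K: 138.3995 + 273.15 = 411.55 K
T_d = 411.55 K


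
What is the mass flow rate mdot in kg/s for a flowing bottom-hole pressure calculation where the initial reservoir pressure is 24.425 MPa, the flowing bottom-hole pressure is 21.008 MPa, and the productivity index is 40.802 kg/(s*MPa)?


mdot = (P_i - P_wf) * PI
mdot = (24.425 - 21.008) * 40.802
mdot = 139.42 kg/s


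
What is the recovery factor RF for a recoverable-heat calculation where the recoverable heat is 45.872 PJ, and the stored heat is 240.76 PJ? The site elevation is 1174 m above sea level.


RF = Q_rec / Q_s
RF = 45.872 / 240.76
RF = 0.19053


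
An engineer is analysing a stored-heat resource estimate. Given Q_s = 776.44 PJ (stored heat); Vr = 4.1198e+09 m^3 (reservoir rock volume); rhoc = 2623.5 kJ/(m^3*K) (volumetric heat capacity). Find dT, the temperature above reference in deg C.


dT = Q_s * 1e12 / (Vr * rhoc)
dT = 776.44 * 1e12 / (4.1198e+09 * 2623.5)
dT = 71.83742 K
Convert (temperature difference, 1 K = 1 deg C): 71.83742 K = 71.83742 deg C
dT = 71.837 deg C


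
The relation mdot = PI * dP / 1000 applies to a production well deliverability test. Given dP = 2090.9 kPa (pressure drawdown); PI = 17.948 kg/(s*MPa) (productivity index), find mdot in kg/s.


mdot = PI * dP / 1000
mdot = 17.948 * 2090.9 / 1000
mdot = 37.527 kg/s


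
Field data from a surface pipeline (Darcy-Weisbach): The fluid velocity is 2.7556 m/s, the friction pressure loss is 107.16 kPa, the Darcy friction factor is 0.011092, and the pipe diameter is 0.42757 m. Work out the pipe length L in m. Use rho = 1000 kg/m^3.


L = dP*1000*D / (f*rho*vel^2/2)
L = 107.16*1000*0.42757 / (0.011092*1000*2.7556^2/2)
L = 1088.0 m


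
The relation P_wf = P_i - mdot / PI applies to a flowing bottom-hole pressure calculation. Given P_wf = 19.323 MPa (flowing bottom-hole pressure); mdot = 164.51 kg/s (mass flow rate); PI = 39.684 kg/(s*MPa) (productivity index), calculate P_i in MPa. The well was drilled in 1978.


P_i = P_wf + mdot / PI
P_i = 19.323 + 164.51 / 39.684
P_i = 23.468 MPa


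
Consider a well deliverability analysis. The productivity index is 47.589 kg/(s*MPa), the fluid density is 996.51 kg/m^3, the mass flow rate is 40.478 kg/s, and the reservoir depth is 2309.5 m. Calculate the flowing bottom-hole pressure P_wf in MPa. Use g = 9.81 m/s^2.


Step 1: P_i = rho*g*h/1e6 = 996.51*9.81*2309.5/1e6 = 22.57712 MPa
Step 2: P_wf = P_i - mdot/PI = 22.57712 - 40.478/47.589 = 21.727 MPa
P_wf = 21.727 MPa


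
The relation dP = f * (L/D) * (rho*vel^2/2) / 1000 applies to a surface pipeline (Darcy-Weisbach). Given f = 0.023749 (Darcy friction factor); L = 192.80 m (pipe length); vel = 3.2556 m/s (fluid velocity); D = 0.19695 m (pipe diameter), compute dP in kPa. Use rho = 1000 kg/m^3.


dP = f * (L/D) * (rho*vel^2/2) / 1000
dP = 0.023749 * (192.80/0.19695) * (1000*3.2556^2/2) / 1000
dP = 123.21 kPa


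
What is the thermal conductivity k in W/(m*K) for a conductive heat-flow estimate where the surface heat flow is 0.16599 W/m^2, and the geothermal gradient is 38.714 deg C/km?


k = q * 1000 / grad
k = 0.16599 * 1000 / 38.714
k = 4.2876 W/(m*K)


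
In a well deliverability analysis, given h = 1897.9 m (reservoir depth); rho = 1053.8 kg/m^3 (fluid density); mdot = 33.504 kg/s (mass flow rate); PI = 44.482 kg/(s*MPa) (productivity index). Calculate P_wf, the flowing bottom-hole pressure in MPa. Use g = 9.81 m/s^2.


Step 1: P_i = rho*g*h/1e6 = 1053.8*9.81*1897.9/1e6 = 19.62007 MPa
Step 2: P_wf = P_i - mdot/PI = 19.62007 - 33.504/44.482 = 18.867 MPa
P_wf = 18.867 MPa


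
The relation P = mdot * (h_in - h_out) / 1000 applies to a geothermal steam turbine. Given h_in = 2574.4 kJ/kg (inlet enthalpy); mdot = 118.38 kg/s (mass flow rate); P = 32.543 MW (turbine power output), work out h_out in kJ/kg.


h_out = h_in - P * 1000 / mdot
h_out = 2574.4 - 32.543 * 1000 / 118.38
h_out = 2299.5 kJ/kg


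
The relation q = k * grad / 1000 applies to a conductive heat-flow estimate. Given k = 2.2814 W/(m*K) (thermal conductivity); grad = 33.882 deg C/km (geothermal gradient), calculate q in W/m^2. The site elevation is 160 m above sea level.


q = k * grad / 1000
q = 2.2814 * 33.882 / 1000
q = 0.077298 W/m^2


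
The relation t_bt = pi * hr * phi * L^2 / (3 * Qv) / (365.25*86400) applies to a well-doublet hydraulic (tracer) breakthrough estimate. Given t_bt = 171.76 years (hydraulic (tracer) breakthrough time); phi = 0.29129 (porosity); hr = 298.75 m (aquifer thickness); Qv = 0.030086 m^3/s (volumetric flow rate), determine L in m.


L = sqrt(t_bt*365.25*86400*3*Qv / (pi*hr*phi))
L = sqrt(171.76*365.25*86400*3*0.030086 / (pi*298.75*0.29129))
L = 1337.7 m


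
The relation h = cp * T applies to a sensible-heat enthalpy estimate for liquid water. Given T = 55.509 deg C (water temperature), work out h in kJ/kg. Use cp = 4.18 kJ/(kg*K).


h = cp * T
h = 4.18 * 55.509
h = 232.03 kJ/kg


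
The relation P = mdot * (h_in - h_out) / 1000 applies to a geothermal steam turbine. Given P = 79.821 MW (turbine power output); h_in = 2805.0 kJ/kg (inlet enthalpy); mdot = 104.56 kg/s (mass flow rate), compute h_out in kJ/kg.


h_out = h_in - P * 1000 / mdot
h_out = 2805.0 - 79.821 * 1000 / 104.56
h_out = 2041.6 kJ/kg


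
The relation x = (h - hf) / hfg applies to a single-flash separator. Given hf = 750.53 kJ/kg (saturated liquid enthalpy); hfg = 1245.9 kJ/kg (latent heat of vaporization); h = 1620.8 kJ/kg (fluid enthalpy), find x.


x = (h - hf) / hfg
x = (1620.8 - 750.53) / 1245.9
x = 0.69851


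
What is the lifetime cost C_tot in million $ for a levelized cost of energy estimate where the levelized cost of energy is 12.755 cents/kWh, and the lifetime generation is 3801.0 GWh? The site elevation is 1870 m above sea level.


C_tot = LCOE / 100 * E_tot
C_tot = 12.755 / 100 * 3801.0
C_tot = 484.82 million $


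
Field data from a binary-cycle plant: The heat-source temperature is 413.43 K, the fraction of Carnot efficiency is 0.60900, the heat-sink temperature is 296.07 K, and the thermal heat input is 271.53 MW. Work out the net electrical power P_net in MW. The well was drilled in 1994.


Step 1: eta = (1 - Tc/Th)*f = (1 - 296.07/413.43)*0.609 = 0.1728763
Step 2: P_net = eta * Q_in = 0.1728763 * 271.53 = 46.941 MW
P_net = 46.941 MW


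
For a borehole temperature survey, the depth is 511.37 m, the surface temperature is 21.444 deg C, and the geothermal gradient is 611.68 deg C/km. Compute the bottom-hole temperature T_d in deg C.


T_d = T_surf + grad * d / 1000
T_d = 21.444 + 611.68 * 511.37 / 1000
T_d = 334.24 deg C


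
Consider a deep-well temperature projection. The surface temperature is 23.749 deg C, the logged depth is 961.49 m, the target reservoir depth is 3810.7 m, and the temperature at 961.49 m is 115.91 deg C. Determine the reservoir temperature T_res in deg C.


Step 1: grad = (T_d1 - T_surf)/d1 * 1000 = (115.91 - 23.749)/961.49 * 1000 = 95.85227 deg C/km
Step 2: T_res = T_surf + grad*d2/1000 = 23.749 + 95.85227*3810.7/1000 = 389.01 deg C
T_res = 389.01 deg C


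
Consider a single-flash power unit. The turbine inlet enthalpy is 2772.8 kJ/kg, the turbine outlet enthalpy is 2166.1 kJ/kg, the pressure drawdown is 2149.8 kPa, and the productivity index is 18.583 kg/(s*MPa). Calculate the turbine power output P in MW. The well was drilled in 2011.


Step 1: mdot = PI * dP / 1000 = 18.583 * 2149.8 / 1000 = 39.94973 kg/s
Step 2: P = mdot*(h_in - h_out)/1000 = 39.94973*(2772.8 - 2166.1)/1000 = 24.238 MW
P = 24.238 MW


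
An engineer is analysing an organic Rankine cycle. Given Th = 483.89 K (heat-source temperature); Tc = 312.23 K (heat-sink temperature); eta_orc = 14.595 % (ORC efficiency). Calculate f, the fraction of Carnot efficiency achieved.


f = (eta_orc/100) / (1 - Tc/Th)
f = (14.595/100) / (1 - 312.23/483.89)
f = 0.41142


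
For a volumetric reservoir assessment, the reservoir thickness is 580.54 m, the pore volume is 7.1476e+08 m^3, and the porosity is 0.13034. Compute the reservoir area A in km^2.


A = Vp / (1e6 * hr * phi)
A = 7.1476e+08 / (1e6 * 580.54 * 0.13034)
A = 9.4461 km^2


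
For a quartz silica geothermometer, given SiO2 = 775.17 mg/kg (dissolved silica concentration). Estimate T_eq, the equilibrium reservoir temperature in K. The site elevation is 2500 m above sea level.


T_eq = 1309 / (5.19 - log10(SiO2)) - 273.15
T_eq = 1309 / (5.19 - log10(775.17)) - 273.15
T_eq = 295.8313 deg C
Convert to K: 295.8313 + 273.15 = 568.98 K
T_eq = 568.98 K


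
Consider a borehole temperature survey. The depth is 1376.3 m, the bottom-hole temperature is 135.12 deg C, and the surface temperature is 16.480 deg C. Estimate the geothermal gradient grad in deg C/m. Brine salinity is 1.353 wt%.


grad = (T_d - T_surf) / d * 1000
grad = (135.12 - 16.480) / 1376.3 * 1000
grad = 86.20214 deg C/km
Convert: 86.20214 deg C/km * 0.001 = 0.086202 deg C/m
grad = 0.086202 deg C/m


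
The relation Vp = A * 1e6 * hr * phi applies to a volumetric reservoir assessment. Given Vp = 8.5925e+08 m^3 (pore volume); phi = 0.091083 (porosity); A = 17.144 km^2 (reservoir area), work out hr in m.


hr = Vp / (A * 1e6 * phi)
hr = 8.5925e+08 / (17.144 * 1e6 * 0.091083)
hr = 550.26 m


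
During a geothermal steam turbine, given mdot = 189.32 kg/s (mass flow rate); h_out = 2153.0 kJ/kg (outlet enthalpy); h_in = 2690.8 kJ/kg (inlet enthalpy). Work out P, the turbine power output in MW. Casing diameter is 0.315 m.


P = mdot * (h_in - h_out) / 1000
P = 189.32 * (2690.8 - 2153.0) / 1000
P = 101.82 MW


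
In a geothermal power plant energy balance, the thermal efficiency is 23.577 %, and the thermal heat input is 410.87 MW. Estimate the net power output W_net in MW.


W_net = eta / 100 * Q_in
W_net = 23.577 / 100 * 410.87
W_net = 96.871 MW


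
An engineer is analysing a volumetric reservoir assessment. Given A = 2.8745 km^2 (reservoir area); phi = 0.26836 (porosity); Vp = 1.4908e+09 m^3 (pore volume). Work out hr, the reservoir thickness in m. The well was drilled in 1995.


hr = Vp / (A * 1e6 * phi)
hr = 1.4908e+09 / (2.8745 * 1e6 * 0.26836)
hr = 1932.6 m


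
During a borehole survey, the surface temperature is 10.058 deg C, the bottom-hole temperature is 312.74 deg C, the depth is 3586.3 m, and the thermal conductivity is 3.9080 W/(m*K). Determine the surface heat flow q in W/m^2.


Step 1: grad = (T_d - T_surf)/d * 1000 = (312.74 - 10.058)/3586.3 * 1000 = 84.39952 deg C/km
Step 2: q = k * grad / 1000 = 3.908 * 84.39952 / 1000 = 0.32983 W/m^2
q = 0.32983 W/m^2


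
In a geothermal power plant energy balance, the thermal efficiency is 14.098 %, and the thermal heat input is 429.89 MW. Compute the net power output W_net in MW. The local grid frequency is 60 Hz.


W_net = eta / 100 * Q_in
W_net = 14.098 / 100 * 429.89
W_net = 60.606 MW


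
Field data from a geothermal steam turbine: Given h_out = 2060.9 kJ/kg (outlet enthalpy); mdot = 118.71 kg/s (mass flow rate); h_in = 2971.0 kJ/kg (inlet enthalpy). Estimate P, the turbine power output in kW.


P = mdot * (h_in - h_out) / 1000
P = 118.71 * (2971.0 - 2060.9) / 1000
P = 108.0380 MW
Convert: 108.0380 MW * 1000.0 = 1.0804e+05 kW
P = 1.0804e+05 kW


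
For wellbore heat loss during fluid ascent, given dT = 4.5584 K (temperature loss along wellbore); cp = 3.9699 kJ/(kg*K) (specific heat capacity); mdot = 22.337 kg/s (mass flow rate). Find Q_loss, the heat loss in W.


Q_loss = mdot * cp * dT
Q_loss = 22.337 * 3.9699 * 4.5584
Q_loss = 404.2191 kW
Convert: 404.2191 kW * 1000.0 = 4.0422e+05 W
Q_loss = 4.0422e+05 W


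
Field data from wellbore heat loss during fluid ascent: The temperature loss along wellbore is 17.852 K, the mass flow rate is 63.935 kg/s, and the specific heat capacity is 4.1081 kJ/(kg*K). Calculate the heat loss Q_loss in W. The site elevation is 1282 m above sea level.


Q_loss = mdot * cp * dT
Q_loss = 63.935 * 4.1081 * 17.852
Q_loss = 4688.852 kW
Convert: 4688.852 kW * 1000.0 = 4.6889e+06 W
Q_loss = 4.6889e+06 W


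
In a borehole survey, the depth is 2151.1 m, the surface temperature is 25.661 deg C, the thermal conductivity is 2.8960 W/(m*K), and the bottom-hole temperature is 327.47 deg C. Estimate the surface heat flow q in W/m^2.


Step 1: grad = (T_d - T_surf)/d * 1000 = (327.47 - 25.661)/2151.1 * 1000 = 140.3045 deg C/km
Step 2: q = k * grad / 1000 = 2.896 * 140.3045 / 1000 = 0.40632 W/m^2
q = 0.40632 W/m^2


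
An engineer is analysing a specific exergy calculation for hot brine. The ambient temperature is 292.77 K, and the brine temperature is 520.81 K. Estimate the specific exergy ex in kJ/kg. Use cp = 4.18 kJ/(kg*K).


ex = cp * ((T_b - T_0) - T_0 * ln(T_b/T_0))
ex = 4.18 * ((520.81 - 292.77) - 292.77 * ln(520.81/292.77))
ex = 248.31 kJ/kg


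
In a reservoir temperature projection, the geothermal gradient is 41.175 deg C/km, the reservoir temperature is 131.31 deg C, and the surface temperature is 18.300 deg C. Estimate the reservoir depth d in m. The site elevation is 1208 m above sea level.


d = (T_res - T_surf) / grad * 1000
d = (131.31 - 18.300) / 41.175 * 1000
d = 2744.6 m


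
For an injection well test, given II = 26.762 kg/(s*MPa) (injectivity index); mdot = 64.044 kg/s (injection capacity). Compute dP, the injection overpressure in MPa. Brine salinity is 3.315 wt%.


dP = mdot * 1000 / II
dP = 64.044 * 1000 / 26.762
dP = 2393.095 kPa
Convert: 2393.095 kPa * 0.001 = 2.3931 MPa
dP = 2.3931 MPa


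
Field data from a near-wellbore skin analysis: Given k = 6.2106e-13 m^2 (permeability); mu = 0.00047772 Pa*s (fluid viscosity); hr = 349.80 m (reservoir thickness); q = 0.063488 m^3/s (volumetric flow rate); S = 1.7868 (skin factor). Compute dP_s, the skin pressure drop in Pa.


dP_s = S * q * mu / (2*pi*k*hr) / 1000
dP_s = 1.7868 * 0.063488 * 0.00047772 / (2*pi*6.2106e-13*349.80) / 1000
dP_s = 39.70158 kPa
Convert: 39.70158 kPa * 1000.0 = 39702 Pa
dP_s = 39702 Pa


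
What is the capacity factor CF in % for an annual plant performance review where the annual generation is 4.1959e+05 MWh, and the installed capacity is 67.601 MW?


CF = E_a / (cap * 8760) * 100
CF = 4.1959e+05 / (67.601 * 8760) * 100
CF = 70.855 %


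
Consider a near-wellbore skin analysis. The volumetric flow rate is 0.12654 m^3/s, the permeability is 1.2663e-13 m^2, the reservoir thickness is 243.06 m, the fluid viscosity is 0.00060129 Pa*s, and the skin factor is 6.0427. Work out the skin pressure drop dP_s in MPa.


dP_s = S * q * mu / (2*pi*k*hr) / 1000
dP_s = 6.0427 * 0.12654 * 0.00060129 / (2*pi*1.2663e-13*243.06) / 1000
dP_s = 2377.458 kPa
Convert: 2377.458 kPa * 0.001 = 2.3775 MPa
dP_s = 2.3775 MPa


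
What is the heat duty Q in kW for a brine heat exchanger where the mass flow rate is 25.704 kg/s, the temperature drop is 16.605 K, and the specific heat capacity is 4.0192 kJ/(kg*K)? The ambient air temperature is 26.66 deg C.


Q = mdot * cp * dT / 1000
Q = 25.704 * 4.0192 * 16.605 / 1000
Q = 1.715455 MW
Convert: 1.715455 MW * 1000.0 = 1715.5 kW
Q = 1715.5 kW


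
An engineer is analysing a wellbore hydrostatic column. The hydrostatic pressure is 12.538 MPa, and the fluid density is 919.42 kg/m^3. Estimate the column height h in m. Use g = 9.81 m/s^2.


h = P * 1e6 / (g * rho)
h = 12.538 * 1e6 / (9.81 * 919.42)
h = 1390.1 m


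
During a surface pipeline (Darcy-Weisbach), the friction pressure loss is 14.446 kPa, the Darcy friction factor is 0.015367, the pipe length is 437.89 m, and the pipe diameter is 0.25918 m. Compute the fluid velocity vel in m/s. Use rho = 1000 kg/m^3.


vel = sqrt(dP*1000*2*D / (f*L*rho))
vel = sqrt(14.446*1000*2*0.25918 / (0.015367*437.89*1000))
vel = 1.0549 m/s


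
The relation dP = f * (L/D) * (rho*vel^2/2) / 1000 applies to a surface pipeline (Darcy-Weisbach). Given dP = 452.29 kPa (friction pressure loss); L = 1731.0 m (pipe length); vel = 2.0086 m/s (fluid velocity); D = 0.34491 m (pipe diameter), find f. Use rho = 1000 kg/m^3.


f = dP*1000 / ((L/D)*(rho*vel^2/2))
f = 452.29*1000 / ((1731.0/0.34491)*(1000*2.0086^2/2))
f = 0.044675


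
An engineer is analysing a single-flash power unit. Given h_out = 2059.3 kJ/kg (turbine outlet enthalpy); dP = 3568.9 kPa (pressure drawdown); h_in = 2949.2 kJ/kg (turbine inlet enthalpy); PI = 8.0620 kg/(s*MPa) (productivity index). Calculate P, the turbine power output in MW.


Step 1: mdot = PI * dP / 1000 = 8.062 * 3568.9 / 1000 = 28.77247 kg/s
Step 2: P = mdot*(h_in - h_out)/1000 = 28.77247*(2949.2 - 2059.3)/1000 = 25.605 MW
P = 25.605 MW


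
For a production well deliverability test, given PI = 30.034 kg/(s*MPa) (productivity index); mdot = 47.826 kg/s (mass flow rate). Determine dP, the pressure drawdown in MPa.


dP = mdot * 1000 / PI
dP = 47.826 * 1000 / 30.034
dP = 1592.395 kPa
Convert: 1592.395 kPa * 0.001 = 1.5924 MPa
dP = 1.5924 MPa


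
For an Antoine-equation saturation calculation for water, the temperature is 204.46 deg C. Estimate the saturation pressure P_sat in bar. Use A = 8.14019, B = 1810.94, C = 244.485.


P_sat = 10^(A - B/(C + T)) / 760 * 0.101325
P_sat = 10^(8.14019 - 1810.94/(244.485 + 204.46)) / 760 * 0.101325
P_sat = 1.703433 MPa
Convert: 1.703433 MPa * 10.0 = 17.034 bar
P_sat = 17.034 bar


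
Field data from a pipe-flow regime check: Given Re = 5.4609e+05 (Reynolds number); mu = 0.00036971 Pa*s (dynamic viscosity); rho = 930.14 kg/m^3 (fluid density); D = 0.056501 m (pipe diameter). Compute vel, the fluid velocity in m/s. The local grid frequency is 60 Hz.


vel = Re * mu / (rho * D)
vel = 5.4609e+05 * 0.00036971 / (930.14 * 0.056501)
vel = 3.8417 m/s


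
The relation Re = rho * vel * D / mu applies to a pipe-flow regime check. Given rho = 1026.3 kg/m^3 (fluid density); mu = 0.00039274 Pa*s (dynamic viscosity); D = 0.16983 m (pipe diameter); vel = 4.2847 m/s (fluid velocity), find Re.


Re = rho * vel * D / mu
Re = 1026.3 * 4.2847 * 0.16983 / 0.00039274
Re = 1.9015e+06


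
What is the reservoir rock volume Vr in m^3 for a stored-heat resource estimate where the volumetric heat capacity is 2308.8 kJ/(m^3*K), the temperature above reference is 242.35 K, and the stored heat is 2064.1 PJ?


Vr = Q_s * 1e12 / (rhoc * dT)
Vr = 2064.1 * 1e12 / (2308.8 * 242.35)
Vr = 3.6889e+09 m^3


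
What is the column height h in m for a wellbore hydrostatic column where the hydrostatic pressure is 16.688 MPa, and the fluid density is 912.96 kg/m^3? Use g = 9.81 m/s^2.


h = P * 1e6 / (g * rho)
h = 16.688 * 1e6 / (9.81 * 912.96)
h = 1863.3 m


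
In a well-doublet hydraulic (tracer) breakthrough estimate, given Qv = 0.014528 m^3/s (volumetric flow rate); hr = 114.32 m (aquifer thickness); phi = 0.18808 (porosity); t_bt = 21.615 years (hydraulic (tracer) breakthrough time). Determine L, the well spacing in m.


L = sqrt(t_bt*365.25*86400*3*Qv / (pi*hr*phi))
L = sqrt(21.615*365.25*86400*3*0.014528 / (pi*114.32*0.18808))
L = 663.42 m


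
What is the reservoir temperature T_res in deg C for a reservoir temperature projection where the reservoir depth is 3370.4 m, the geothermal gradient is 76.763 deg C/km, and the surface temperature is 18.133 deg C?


T_res = T_surf + grad * d / 1000
T_res = 18.133 + 76.763 * 3370.4 / 1000
T_res = 276.86 deg C


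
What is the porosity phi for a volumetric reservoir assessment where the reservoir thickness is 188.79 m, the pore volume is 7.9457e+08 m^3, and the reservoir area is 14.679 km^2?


phi = Vp / (A * 1e6 * hr)
phi = 7.9457e+08 / (14.679 * 1e6 * 188.79)
phi = 0.28672


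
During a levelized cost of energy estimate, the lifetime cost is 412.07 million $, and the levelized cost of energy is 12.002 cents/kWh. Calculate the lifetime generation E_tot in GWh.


E_tot = C_tot / LCOE * 100
E_tot = 412.07 / 12.002 * 100
E_tot = 3433.3 GWh


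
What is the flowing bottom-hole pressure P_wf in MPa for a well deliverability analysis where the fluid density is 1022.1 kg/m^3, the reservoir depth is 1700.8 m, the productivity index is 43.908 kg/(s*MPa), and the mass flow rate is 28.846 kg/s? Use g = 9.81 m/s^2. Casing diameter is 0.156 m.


Step 1: P_i = rho*g*h/1e6 = 1022.1*9.81*1700.8/1e6 = 17.05358 MPa
Step 2: P_wf = P_i - mdot/PI = 17.05358 - 28.846/43.908 = 16.397 MPa
P_wf = 16.397 MPa


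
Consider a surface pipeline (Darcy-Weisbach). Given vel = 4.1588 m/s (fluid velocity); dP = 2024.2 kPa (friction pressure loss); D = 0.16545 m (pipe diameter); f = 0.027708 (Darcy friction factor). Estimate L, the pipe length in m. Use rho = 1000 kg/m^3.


L = dP*1000*D / (f*rho*vel^2/2)
L = 2024.2*1000*0.16545 / (0.027708*1000*4.1588^2/2)
L = 1397.7 m


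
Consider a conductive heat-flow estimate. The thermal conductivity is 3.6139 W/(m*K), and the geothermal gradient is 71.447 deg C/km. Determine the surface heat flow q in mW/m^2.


q = k * grad / 1000
q = 3.6139 * 71.447 / 1000
q = 0.2582023 W/m^2
Convert: 0.2582023 W/m^2 * 1000.0 = 258.20 mW/m^2
q = 258.20 mW/m^2


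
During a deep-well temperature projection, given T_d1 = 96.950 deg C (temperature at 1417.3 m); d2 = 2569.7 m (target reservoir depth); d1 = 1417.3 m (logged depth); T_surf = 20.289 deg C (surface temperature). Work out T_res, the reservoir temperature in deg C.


Step 1: grad = (T_d1 - T_surf)/d1 * 1000 = (96.95 - 20.289)/1417.3 * 1000 = 54.08947 deg C/km
Step 2: T_res = T_surf + grad*d2/1000 = 20.289 + 54.08947*2569.7/1000 = 159.28 deg C
T_res = 159.28 deg C


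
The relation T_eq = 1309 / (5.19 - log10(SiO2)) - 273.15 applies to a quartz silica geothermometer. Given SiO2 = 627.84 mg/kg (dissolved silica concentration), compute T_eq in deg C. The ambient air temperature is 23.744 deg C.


T_eq = 1309 / (5.19 - log10(SiO2)) - 273.15
T_eq = 1309 / (5.19 - log10(627.84)) - 273.15
T_eq = 274.06 deg C


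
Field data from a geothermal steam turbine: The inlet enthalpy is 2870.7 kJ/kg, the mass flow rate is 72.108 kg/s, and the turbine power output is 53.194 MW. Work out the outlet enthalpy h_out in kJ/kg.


h_out = h_in - P * 1000 / mdot
h_out = 2870.7 - 53.194 * 1000 / 72.108
h_out = 2133.0 kJ/kg


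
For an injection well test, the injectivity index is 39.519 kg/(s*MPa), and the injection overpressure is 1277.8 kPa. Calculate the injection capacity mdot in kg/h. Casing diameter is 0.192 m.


mdot = II * dP / 1000
mdot = 39.519 * 1277.8 / 1000
mdot = 50.49738 kg/s
Convert: 50.49738 kg/s * 3600.0 = 1.8179e+05 kg/h
mdot = 1.8179e+05 kg/h


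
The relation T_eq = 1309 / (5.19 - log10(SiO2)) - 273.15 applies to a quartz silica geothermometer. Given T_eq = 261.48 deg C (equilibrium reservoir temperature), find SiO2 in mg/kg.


SiO2 = 10^(5.19 - 1309/(T_eq + 273.15))
SiO2 = 10^(5.19 - 1309/(261.48 + 273.15))
SiO2 = 551.54 mg/kg


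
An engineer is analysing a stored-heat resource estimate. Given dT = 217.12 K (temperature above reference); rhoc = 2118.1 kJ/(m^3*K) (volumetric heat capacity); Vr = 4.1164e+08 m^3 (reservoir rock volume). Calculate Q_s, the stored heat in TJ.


Q_s = Vr * rhoc * dT / 1e12
Q_s = 4.1164e+08 * 2118.1 * 217.12 / 1e12
Q_s = 189.3058 PJ
Convert: 189.3058 PJ * 1000.0 = 1.8931e+05 TJ
Q_s = 1.8931e+05 TJ


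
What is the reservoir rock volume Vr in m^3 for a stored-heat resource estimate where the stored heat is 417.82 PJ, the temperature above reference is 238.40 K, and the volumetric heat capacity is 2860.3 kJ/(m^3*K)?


Vr = Q_s * 1e12 / (rhoc * dT)
Vr = 417.82 * 1e12 / (2860.3 * 238.40)
Vr = 6.1273e+08 m^3


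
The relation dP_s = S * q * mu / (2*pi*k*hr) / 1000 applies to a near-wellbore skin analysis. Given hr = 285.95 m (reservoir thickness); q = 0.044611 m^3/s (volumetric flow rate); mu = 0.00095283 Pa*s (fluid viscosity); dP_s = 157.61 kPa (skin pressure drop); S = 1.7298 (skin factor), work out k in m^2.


k = S*q*mu / (2*pi*dP_s*1000*hr)
k = 1.7298*0.044611*0.00095283 / (2*pi*157.61*1000*285.95)
k = 2.5966e-13 m^2


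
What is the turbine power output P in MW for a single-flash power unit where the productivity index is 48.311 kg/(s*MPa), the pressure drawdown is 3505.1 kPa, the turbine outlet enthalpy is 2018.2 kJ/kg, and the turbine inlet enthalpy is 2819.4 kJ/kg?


Step 1: mdot = PI * dP / 1000 = 48.311 * 3505.1 / 1000 = 169.3349 kg/s
Step 2: P = mdot*(h_in - h_out)/1000 = 169.3349*(2819.4 - 2018.2)/1000 = 135.67 MW
P = 135.67 MW


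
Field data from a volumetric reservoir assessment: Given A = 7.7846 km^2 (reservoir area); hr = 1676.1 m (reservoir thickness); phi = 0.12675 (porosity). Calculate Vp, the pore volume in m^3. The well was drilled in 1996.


Vp = A * 1e6 * hr * phi
Vp = 7.7846 * 1e6 * 1676.1 * 0.12675
Vp = 1.6538e+09 m^3


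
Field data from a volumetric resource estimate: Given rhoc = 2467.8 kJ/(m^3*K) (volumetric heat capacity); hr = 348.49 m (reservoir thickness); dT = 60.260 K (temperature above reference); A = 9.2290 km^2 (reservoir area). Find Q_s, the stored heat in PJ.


Step 1: Vr = A*1e6*hr = 9.229*1e6*348.49 = 3.216214e+09 m^3
Step 2: Q_s = Vr*rhoc*dT/1e12 = 3.216214e+09*2467.8*60.26/1e12 = 478.28 PJ
Q_s = 478.28 PJ


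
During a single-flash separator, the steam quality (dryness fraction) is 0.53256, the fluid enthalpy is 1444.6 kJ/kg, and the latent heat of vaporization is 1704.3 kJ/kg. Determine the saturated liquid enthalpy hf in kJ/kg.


hf = h - x * hfg
hf = 1444.6 - 0.53256 * 1704.3
hf = 536.96 kJ/kg


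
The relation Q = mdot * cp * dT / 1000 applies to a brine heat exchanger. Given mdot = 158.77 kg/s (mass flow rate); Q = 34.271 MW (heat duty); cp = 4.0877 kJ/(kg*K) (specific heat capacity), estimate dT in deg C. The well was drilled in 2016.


dT = Q * 1000 / (mdot * cp)
dT = 34.271 * 1000 / (158.77 * 4.0877)
dT = 52.80552 K
Convert (temperature difference, 1 K = 1 deg C): 52.80552 K = 52.80552 deg C
dT = 52.806 deg C


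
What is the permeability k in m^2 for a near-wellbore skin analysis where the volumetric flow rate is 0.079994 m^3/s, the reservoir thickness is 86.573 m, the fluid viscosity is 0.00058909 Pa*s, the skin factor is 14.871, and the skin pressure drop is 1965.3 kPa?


k = S*q*mu / (2*pi*dP_s*1000*hr)
k = 14.871*0.079994*0.00058909 / (2*pi*1965.3*1000*86.573)
k = 6.5552e-13 m^2


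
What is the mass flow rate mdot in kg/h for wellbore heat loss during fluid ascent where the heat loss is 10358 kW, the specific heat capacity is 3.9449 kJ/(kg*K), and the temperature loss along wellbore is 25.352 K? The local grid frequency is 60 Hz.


mdot = Q_loss / (cp * dT)
mdot = 10358 / (3.9449 * 25.352)
mdot = 103.5685 kg/s
Convert: 103.5685 kg/s * 3600.0 = 3.7285e+05 kg/h
mdot = 3.7285e+05 kg/h


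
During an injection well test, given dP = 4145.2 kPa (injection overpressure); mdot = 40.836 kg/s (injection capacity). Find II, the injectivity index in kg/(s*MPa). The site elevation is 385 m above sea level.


II = mdot * 1000 / dP
II = 40.836 * 1000 / 4145.2
II = 9.8514 kg/(s*MPa)


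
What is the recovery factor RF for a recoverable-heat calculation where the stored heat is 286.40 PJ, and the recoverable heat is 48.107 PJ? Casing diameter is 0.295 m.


RF = Q_rec / Q_s
RF = 48.107 / 286.40
RF = 0.16797


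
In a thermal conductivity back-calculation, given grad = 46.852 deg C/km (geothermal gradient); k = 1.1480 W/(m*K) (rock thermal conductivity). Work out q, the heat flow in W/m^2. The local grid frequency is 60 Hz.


q = k * grad / 1000
q = 1.1480 * 46.852 / 1000
q = 0.053786 W/m^2


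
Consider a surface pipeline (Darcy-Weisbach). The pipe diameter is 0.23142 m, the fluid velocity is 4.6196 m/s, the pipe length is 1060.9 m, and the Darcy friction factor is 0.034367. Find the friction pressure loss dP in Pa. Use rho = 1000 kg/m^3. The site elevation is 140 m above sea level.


dP = f * (L/D) * (rho*vel^2/2) / 1000
dP = 0.034367 * (1060.9/0.23142) * (1000*4.6196^2/2) / 1000
dP = 1681.101 kPa
Convert: 1681.101 kPa * 1000.0 = 1.6811e+06 Pa
dP = 1.6811e+06 Pa


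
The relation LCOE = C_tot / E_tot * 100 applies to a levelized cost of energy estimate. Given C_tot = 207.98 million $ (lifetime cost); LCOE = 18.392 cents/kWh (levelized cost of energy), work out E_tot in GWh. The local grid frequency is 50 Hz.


E_tot = C_tot / LCOE * 100
E_tot = 207.98 / 18.392 * 100
E_tot = 1130.8 GWh


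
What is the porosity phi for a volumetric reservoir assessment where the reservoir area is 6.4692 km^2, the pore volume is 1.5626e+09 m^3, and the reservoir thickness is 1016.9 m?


phi = Vp / (A * 1e6 * hr)
phi = 1.5626e+09 / (6.4692 * 1e6 * 1016.9)
phi = 0.23753


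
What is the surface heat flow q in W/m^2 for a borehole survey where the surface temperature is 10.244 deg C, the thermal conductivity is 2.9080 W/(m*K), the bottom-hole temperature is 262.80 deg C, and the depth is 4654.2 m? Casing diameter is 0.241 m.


Step 1: grad = (T_d - T_surf)/d * 1000 = (262.8 - 10.244)/4654.2 * 1000 = 54.26411 deg C/km
Step 2: q = k * grad / 1000 = 2.908 * 54.26411 / 1000 = 0.15780 W/m^2
q = 0.15780 W/m^2


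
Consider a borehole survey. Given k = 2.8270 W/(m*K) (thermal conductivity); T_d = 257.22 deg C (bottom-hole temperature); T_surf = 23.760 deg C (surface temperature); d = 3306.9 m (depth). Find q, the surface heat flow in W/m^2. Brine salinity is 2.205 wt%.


Step 1: grad = (T_d - T_surf)/d * 1000 = (257.22 - 23.76)/3306.9 * 1000 = 70.59784 deg C/km
Step 2: q = k * grad / 1000 = 2.827 * 70.59784 / 1000 = 0.19958 W/m^2
q = 0.19958 W/m^2


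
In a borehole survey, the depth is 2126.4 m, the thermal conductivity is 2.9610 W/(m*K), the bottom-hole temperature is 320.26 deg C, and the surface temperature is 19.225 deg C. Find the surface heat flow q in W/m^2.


Step 1: grad = (T_d - T_surf)/d * 1000 = (320.26 - 19.225)/2126.4 * 1000 = 141.5703 deg C/km
Step 2: q = k * grad / 1000 = 2.961 * 141.5703 / 1000 = 0.41919 W/m^2
q = 0.41919 W/m^2


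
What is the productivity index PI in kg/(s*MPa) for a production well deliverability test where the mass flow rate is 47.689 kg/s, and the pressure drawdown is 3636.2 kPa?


PI = mdot * 1000 / dP
PI = 47.689 * 1000 / 3636.2
PI = 13.115 kg/(s*MPa)


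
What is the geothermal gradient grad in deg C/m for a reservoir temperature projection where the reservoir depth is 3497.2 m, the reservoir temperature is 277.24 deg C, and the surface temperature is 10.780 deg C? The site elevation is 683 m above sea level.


grad = (T_res - T_surf) / d * 1000
grad = (277.24 - 10.780) / 3497.2 * 1000
grad = 76.19238 deg C/km
Convert: 76.19238 deg C/km * 0.001 = 0.076192 deg C/m
grad = 0.076192 deg C/m


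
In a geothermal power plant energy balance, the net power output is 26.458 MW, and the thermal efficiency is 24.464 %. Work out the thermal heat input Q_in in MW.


Q_in = W_net / (eta / 100)
Q_in = 26.458 / (24.464 / 100)
Q_in = 108.15 MW


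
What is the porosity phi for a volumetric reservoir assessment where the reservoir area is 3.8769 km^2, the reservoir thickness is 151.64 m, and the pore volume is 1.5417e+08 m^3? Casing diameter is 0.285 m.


phi = Vp / (A * 1e6 * hr)
phi = 1.5417e+08 / (3.8769 * 1e6 * 151.64)
phi = 0.26224


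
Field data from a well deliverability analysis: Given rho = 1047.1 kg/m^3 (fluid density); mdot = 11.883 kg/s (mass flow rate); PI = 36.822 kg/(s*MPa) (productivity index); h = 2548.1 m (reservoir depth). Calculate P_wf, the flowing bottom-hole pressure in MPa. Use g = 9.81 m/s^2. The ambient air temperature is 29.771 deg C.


Step 1: P_i = rho*g*h/1e6 = 1047.1*9.81*2548.1/1e6 = 26.17421 MPa
Step 2: P_wf = P_i - mdot/PI = 26.17421 - 11.883/36.822 = 25.851 MPa
P_wf = 25.851 MPa


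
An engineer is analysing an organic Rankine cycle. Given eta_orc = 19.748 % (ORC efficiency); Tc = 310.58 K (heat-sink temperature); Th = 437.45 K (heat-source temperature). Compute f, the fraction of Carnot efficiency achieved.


f = (eta_orc/100) / (1 - Tc/Th)
f = (19.748/100) / (1 - 310.58/437.45)
f = 0.68091


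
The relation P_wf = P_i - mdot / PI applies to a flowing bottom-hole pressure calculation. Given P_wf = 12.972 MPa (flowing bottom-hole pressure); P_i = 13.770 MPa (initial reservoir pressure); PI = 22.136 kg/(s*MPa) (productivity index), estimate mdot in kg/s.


mdot = (P_i - P_wf) * PI
mdot = (13.770 - 12.972) * 22.136
mdot = 17.665 kg/s


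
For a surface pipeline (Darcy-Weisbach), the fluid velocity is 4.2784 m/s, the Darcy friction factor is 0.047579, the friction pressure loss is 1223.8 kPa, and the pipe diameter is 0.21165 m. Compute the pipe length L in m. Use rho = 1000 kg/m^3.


L = dP*1000*D / (f*rho*vel^2/2)
L = 1223.8*1000*0.21165 / (0.047579*1000*4.2784^2/2)
L = 594.81 m


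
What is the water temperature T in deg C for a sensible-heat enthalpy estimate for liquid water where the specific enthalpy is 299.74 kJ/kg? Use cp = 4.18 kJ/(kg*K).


T = h / cp
T = 299.74 / 4.18
T = 71.708 deg C


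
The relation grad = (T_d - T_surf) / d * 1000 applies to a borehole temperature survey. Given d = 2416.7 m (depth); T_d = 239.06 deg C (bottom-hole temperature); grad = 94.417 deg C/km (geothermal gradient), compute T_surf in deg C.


T_surf = T_d - grad * d / 1000
T_surf = 239.06 - 94.417 * 2416.7 / 1000
T_surf = 10.882 deg C


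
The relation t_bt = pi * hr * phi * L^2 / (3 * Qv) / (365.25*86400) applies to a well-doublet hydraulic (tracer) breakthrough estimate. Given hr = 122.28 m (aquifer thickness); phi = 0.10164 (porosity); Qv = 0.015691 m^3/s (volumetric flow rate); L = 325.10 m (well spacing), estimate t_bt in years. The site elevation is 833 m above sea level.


t_bt = pi * hr * phi * L^2 / (3 * Qv) / (365.25*86400)
t_bt = pi * 122.28 * 0.10164 * 325.10^2 / (3 * 0.015691) / (365.25*86400)
t_bt = 2.7780 years


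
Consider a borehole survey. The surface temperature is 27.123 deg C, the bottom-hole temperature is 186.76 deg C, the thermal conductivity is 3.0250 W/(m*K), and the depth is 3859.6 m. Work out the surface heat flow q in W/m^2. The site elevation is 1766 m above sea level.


Step 1: grad = (T_d - T_surf)/d * 1000 = (186.76 - 27.123)/3859.6 * 1000 = 41.36102 deg C/km
Step 2: q = k * grad / 1000 = 3.025 * 41.36102 / 1000 = 0.12512 W/m^2
q = 0.12512 W/m^2


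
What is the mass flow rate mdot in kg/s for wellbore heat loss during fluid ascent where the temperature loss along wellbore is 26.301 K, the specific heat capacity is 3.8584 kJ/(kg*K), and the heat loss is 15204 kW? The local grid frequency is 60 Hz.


mdot = Q_loss / (cp * dT)
mdot = 15204 / (3.8584 * 26.301)
mdot = 149.82 kg/s


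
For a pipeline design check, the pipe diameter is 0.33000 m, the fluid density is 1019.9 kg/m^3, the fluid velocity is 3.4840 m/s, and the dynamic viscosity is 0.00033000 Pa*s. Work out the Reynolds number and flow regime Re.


Step 1: Re = rho*vel*D/mu = 1019.9*3.484*0.33/0.00033 = 3.5533e+06
Step 2: Re = 3.5533e+06 > 4000, so flow is turbulent.
Re = 3.5533e+06 (turbulent)
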